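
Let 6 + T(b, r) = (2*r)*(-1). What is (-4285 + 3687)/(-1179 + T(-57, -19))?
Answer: 598/1147 ≈ 0.52136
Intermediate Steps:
T(b, r) = -6 - 2*r (T(b, r) = -6 + (2*r)*(-1) = -6 - 2*r)
(-4285 + 3687)/(-1179 + T(-57, -19)) = (-4285 + 3687)/(-1179 + (-6 - 2*(-19))) = -598/(-1179 + (-6 + 38)) = -598/(-1179 + 32) = -598/(-1147) = -598*(-1/1147) = 598/1147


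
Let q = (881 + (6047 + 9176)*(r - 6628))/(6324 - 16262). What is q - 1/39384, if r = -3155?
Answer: 2932645430807/195699096 ≈ 14985.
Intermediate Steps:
q = 74462864/4969 (q = (881 + (6047 + 9176)*(-3155 - 6628))/(6324 - 16262) = (881 + 15223*(-9783))/(-9938) = (881 - 148926609)*(-1/9938) = -148925728*(-1/9938) = 74462864/4969 ≈ 14985.)
q - 1/39384 = 74462864/4969 - 1/39384 = 2932645430807/195699096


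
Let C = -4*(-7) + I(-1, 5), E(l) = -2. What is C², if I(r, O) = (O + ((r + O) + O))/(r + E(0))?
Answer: 4900/9 ≈ 544.44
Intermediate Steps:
I(r, O) = (r + 3*O)/(-2 + r) (I(r, O) = (O + ((r + O) + O))/(r - 2) = (O + ((O + r) + O))/(-2 + r) = (O + (r + 2*O))/(-2 + r) = (r + 3*O)/(-2 + r))
C = 70/3 (C = -4*(-7) + (-1 + 3*5)/(-2 - 1) = 28 + (-1 + 15)/(-3) = 28 - ⅓*14 = 28 - 14/3 = 70/3 ≈ 23.333)
C² = (70/3)² = 4900/9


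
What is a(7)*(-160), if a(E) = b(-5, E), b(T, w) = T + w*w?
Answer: -7040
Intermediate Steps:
b(T, w) = T + w²
a(E) = -5 + E²
a(7)*(-160) = (-5 + 7²)*(-160) = (-5 + 49)*(-160) = 44*(-160) = -7040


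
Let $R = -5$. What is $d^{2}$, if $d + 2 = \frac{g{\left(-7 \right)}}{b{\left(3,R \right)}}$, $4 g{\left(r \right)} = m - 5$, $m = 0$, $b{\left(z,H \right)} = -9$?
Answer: $\frac{4489}{1296} \approx 3.4637$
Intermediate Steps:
$g{\left(r \right)} = - \frac{5}{4}$ ($g{\left(r \right)} = \frac{0 - 5}{4} = \frac{1}{4} \left(-5\right) = - \frac{5}{4}$)
$d = - \frac{67}{36}$ ($d = -2 - \frac{5}{4 \left(-9\right)} = -2 - - \frac{5}{36} = -2 + \frac{5}{36} = - \frac{67}{36} \approx -1.8611$)
$d^{2} = \left(- \frac{67}{36}\right)^{2} = \frac{4489}{1296}$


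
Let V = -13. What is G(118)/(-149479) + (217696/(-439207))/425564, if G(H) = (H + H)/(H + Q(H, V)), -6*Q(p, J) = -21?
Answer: -24032325712592/1697307778653409989 ≈ -1.4159e-5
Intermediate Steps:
Q(p, J) = 7/2 (Q(p, J) = -⅙*(-21) = 7/2)
G(H) = 2*H/(7/2 + H) (G(H) = (H + H)/(H + 7/2) = (2*H)/(7/2 + H) = 2*H/(7/2 + H))
G(118)/(-149479) + (217696/(-439207))/425564 = (4*118/(7 + 2*118))/(-149479) + (217696/(-439207))/425564 = (4*118/(7 + 236))*(-1/149479) + (217696*(-1/439207))*(1/425564) = (4*118/243)*(-1/149479) - 217696/439207*1/425564 = (4*118*(1/243))*(-1/149479) - 54424/46727671937 = (472/243)*(-1/149479) - 54424/46727671937 = -472/36323397 - 54424/46727671937 = -24032325712592/1697307778653409989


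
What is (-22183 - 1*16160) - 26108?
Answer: -64451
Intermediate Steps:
(-22183 - 1*16160) - 26108 = (-22183 - 16160) - 26108 = -38343 - 26108 = -64451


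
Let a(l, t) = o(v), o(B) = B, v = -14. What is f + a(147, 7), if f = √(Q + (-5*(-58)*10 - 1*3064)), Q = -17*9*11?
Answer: -14 + I*√1847 ≈ -14.0 + 42.977*I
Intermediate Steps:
a(l, t) = -14
Q = -1683 (Q = -153*11 = -1683)
f = I*√1847 (f = √(-1683 + (-5*(-58)*10 - 1*3064)) = √(-1683 + (290*10 - 3064)) = √(-1683 + (2900 - 3064)) = √(-1683 - 164) = √(-1847) = I*√1847 ≈ 42.977*I)
f + a(147, 7) = I*√1847 - 14 = -14 + I*√1847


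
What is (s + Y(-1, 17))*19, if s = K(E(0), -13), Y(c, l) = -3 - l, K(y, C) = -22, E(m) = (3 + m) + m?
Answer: -798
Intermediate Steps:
E(m) = 3 + 2*m
s = -22
(s + Y(-1, 17))*19 = (-22 + (-3 - 1*17))*19 = (-22 + (-3 - 17))*19 = (-22 - 20)*19 = -42*19 = -798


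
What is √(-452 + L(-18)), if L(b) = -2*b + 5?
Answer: I*√411 ≈ 20.273*I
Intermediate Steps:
L(b) = 5 - 2*b
√(-452 + L(-18)) = √(-452 + (5 - 2*(-18))) = √(-452 + (5 + 36)) = √(-452 + 41) = √(-411) = I*√411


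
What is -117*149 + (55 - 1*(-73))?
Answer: -17305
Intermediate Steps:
-117*149 + (55 - 1*(-73)) = -17433 + (55 + 73) = -17433 + 128 = -17305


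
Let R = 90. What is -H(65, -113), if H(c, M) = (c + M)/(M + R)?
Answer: -48/23 ≈ -2.0870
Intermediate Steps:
H(c, M) = (M + c)/(90 + M) (H(c, M) = (c + M)/(M + 90) = (M + c)/(90 + M))
-H(65, -113) = -(-113 + 65)/(90 - 113) = -(-48)/(-23) = -(-1)*(-48)/23 = -1*48/23 = -48/23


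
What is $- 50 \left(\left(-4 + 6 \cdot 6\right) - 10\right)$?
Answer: $-1100$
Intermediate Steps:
$- 50 \left(\left(-4 + 6 \cdot 6\right) - 10\right) = - 50 \left(\left(-4 + 36\right) - 10\right) = - 50 \left(32 - 10\right) = \left(-50\right) 22 = -1100$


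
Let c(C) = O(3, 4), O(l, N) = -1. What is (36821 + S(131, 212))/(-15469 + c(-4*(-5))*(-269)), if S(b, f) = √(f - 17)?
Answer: -36821/15200 - √195/15200 ≈ -2.4234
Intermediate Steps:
S(b, f) = √(-17 + f)
c(C) = -1
(36821 + S(131, 212))/(-15469 + c(-4*(-5))*(-269)) = (36821 + √(-17 + 212))/(-15469 - 1*(-269)) = (36821 + √195)/(-15469 + 269) = (36821 + √195)/(-15200) = (36821 + √195)*(-1/15200) = -36821/15200 - √195/15200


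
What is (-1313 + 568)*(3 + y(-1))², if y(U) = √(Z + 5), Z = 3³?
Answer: -30545 - 17880*√2 ≈ -55831.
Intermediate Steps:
Z = 27
y(U) = 4*√2 (y(U) = √(27 + 5) = √32 = 4*√2)
(-1313 + 568)*(3 + y(-1))² = (-1313 + 568)*(3 + 4*√2)² = -745*(3 + 4*√2)²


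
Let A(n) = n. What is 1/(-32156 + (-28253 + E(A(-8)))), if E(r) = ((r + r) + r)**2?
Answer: -1/59833 ≈ -1.6713e-5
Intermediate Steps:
E(r) = 9*r**2 (E(r) = (2*r + r)**2 = (3*r)**2 = 9*r**2)
1/(-32156 + (-28253 + E(A(-8)))) = 1/(-32156 + (-28253 + 9*(-8)**2)) = 1/(-32156 + (-28253 + 9*64)) = 1/(-32156 + (-28253 + 576)) = 1/(-32156 - 27677) = 1/(-59833) = -1/59833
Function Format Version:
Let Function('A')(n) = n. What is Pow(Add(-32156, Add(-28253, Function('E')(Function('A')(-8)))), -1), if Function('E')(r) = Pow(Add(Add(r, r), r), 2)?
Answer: Rational(-1, 59833) ≈ -1.6713e-5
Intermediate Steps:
Function('E')(r) = Mul(9, Pow(r, 2)) (Function('E')(r) = Pow(Add(Mul(2, r), r), 2) = Pow(Mul(3, r), 2) = Mul(9, Pow(r, 2)))
Pow(Add(-32156, Add(-28253, Function('E')(Function('A')(-8)))), -1) = Pow(Add(-32156, Add(-28253, Mul(9, Pow(-8, 2)))), -1) = Pow(Add(-32156, Add(-28253, Mul(9, 64))), -1) = Pow(Add(-32156, Add(-28253, 576)), -1) = Pow(Add(-32156, -27677), -1) = Pow(-59833, -1) = Rational(-1, 59833)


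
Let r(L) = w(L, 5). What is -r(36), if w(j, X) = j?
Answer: -36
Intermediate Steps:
r(L) = L
-r(36) = -1*36 = -36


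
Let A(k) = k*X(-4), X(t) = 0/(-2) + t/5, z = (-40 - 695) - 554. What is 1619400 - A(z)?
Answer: 8091844/5 ≈ 1.6184e+6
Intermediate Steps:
z = -1289 (z = -735 - 554 = -1289)
X(t) = t/5 (X(t) = 0*(-1/2) + t*(1/5) = 0 + t/5 = t/5)
A(k) = -4*k/5 (A(k) = k*((1/5)*(-4)) = k*(-4/5) = -4*k/5)
1619400 - A(z) = 1619400 - (-4)*(-1289)/5 = 1619400 - 1*5156/5 = 1619400 - 5156/5 = 8091844/5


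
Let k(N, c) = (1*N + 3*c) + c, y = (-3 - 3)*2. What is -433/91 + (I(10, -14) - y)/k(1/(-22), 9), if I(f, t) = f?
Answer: -6091/1469 ≈ -4.1464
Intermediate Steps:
y = -12 (y = -6*2 = -12)
k(N, c) = N + 4*c (k(N, c) = (N + 3*c) + c = N + 4*c)
-433/91 + (I(10, -14) - y)/k(1/(-22), 9) = -433/91 + (10 - 1*(-12))/(1/(-22) + 4*9) = -433*1/91 + (10 + 12)/(-1/22 + 36) = -433/91 + 22/(791/22) = -433/91 + 22*(22/791) = -433/91 + 484/791 = -6091/1469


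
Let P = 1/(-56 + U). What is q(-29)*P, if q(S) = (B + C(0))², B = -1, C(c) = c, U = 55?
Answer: -1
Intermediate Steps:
q(S) = 1 (q(S) = (-1 + 0)² = (-1)² = 1)
P = -1 (P = 1/(-56 + 55) = 1/(-1) = -1)
q(-29)*P = 1*(-1) = -1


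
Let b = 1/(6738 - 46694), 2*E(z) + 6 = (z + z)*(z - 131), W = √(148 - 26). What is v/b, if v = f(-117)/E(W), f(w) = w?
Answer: -556307388/2079481 - 612405612*√122/2079481 ≈ -3520.4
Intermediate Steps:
W = √122 ≈ 11.045
E(z) = -3 + z*(-131 + z) (E(z) = -3 + ((z + z)*(z - 131))/2 = -3 + ((2*z)*(-131 + z))/2 = -3 + (2*z*(-131 + z))/2 = -3 + z*(-131 + z))
b = -1/39956 (b = 1/(-39956) = -1/39956 ≈ -2.5028e-5)
v = -117/(119 - 131*√122) (v = -117/(-3 + (√122)² - 131*√122) = -117/(-3 + 122 - 131*√122) = -117/(119 - 131*√122) ≈ 0.088106)
v/b = (13923/2079481 + 15327*√122/2079481)/(-1/39956) = (13923/2079481 + 15327*√122/2079481)*(-39956) = -556307388/2079481 - 612405612*√122/2079481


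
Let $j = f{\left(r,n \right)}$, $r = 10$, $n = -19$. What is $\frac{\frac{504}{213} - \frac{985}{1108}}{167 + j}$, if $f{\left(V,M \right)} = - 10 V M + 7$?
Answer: $\frac{116209}{163157432} \approx 0.00071225$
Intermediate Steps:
$f{\left(V,M \right)} = 7 - 10 M V$ ($f{\left(V,M \right)} = - 10 M V + 7 = 7 - 10 M V$)
$j = 1907$ ($j = 7 - \left(-190\right) 10 = 7 + 1900 = 1907$)
$\frac{\frac{504}{213} - \frac{985}{1108}}{167 + j} = \frac{\frac{504}{213} - \frac{985}{1108}}{167 + 1907} = \frac{504 \cdot \frac{1}{213} - \frac{985}{1108}}{2074} = \frac{\frac{168}{71} - \frac{985}{1108}}{2074} = \frac{1}{2074} \cdot \frac{116209}{78668} = \frac{116209}{163157432}$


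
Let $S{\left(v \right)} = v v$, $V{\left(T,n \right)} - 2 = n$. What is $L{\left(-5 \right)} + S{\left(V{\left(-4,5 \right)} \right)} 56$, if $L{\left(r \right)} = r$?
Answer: $2739$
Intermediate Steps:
$V{\left(T,n \right)} = 2 + n$
$S{\left(v \right)} = v^{2}$
$L{\left(-5 \right)} + S{\left(V{\left(-4,5 \right)} \right)} 56 = -5 + \left(2 + 5\right)^{2} \cdot 56 = -5 + 7^{2} \cdot 56 = -5 + 49 \cdot 56 = -5 + 2744 = 2739$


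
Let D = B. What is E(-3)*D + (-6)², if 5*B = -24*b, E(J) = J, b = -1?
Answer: 108/5 ≈ 21.600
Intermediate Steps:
B = 24/5 (B = (-24*(-1))/5 = (⅕)*24 = 24/5 ≈ 4.8000)
D = 24/5 ≈ 4.8000
E(-3)*D + (-6)² = -3*24/5 + (-6)² = -72/5 + 36 = 108/5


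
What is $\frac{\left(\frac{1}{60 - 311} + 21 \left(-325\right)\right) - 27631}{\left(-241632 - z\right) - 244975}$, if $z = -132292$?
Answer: $\frac{2882819}{29644355} \approx 0.097247$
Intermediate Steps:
$\frac{\left(\frac{1}{60 - 311} + 21 \left(-325\right)\right) - 27631}{\left(-241632 - z\right) - 244975} = \frac{\left(\frac{1}{60 - 311} + 21 \left(-325\right)\right) - 27631}{\left(-241632 - -132292\right) - 244975} = \frac{\left(\frac{1}{-251} - 6825\right) - 27631}{\left(-241632 + 132292\right) - 244975} = \frac{\left(- \frac{1}{251} - 6825\right) - 27631}{-109340 - 244975} = \frac{- \frac{1713076}{251} - 27631}{-354315} = \left(- \frac{8648457}{251}\right) \left(- \frac{1}{354315}\right) = \frac{2882819}{29644355}$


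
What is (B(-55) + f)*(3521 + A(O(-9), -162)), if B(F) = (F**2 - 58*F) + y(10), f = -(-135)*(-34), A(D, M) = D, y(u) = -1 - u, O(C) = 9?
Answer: 5697420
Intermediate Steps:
f = -4590 (f = -135*34 = -4590)
B(F) = -11 + F**2 - 58*F (B(F) = (F**2 - 58*F) + (-1 - 1*10) = (F**2 - 58*F) + (-1 - 10) = (F**2 - 58*F) - 11 = -11 + F**2 - 58*F)
(B(-55) + f)*(3521 + A(O(-9), -162)) = ((-11 + (-55)**2 - 58*(-55)) - 4590)*(3521 + 9) = ((-11 + 3025 + 3190) - 4590)*3530 = (6204 - 4590)*3530 = 1614*3530 = 5697420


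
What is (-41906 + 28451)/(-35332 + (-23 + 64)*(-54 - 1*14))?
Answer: 2691/7624 ≈ 0.35296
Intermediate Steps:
(-41906 + 28451)/(-35332 + (-23 + 64)*(-54 - 1*14)) = -13455/(-35332 + 41*(-54 - 14)) = -13455/(-35332 + 41*(-68)) = -13455/(-35332 - 2788) = -13455/(-38120) = -13455*(-1/38120) = 2691/7624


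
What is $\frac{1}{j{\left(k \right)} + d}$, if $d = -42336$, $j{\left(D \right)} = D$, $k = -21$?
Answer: $- \frac{1}{42357} \approx -2.3609 \cdot 10^{-5}$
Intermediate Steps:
$\frac{1}{j{\left(k \right)} + d} = \frac{1}{-21 - 42336} = \frac{1}{-42357} = - \frac{1}{42357}$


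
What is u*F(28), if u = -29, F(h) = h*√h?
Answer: -1624*√7 ≈ -4296.7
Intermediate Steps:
F(h) = h^(3/2)
u*F(28) = -1624*√7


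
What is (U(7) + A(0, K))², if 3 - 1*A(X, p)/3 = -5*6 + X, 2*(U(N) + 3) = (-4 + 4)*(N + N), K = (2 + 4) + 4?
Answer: 9216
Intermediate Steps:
K = 10 (K = 6 + 4 = 10)
U(N) = -3 (U(N) = -3 + ((-4 + 4)*(N + N))/2 = -3 + (0*(2*N))/2 = -3 + (½)*0 = -3 + 0 = -3)
A(X, p) = 99 - 3*X (A(X, p) = 9 - 3*(-5*6 + X) = 9 - 3*(-30 + X) = 9 + (90 - 3*X) = 99 - 3*X)
(U(7) + A(0, K))² = (-3 + (99 - 3*0))² = (-3 + (99 + 0))² = (-3 + 99)² = 96² = 9216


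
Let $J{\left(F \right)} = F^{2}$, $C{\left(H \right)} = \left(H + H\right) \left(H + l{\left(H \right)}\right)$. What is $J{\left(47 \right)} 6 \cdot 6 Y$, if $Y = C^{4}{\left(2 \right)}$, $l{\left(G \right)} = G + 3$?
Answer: $48879903744$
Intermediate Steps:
$l{\left(G \right)} = 3 + G$
$C{\left(H \right)} = 2 H \left(3 + 2 H\right)$ ($C{\left(H \right)} = \left(H + H\right) \left(H + \left(3 + H\right)\right) = 2 H \left(3 + 2 H\right)$)
$Y = 614656$ ($Y = \left(2 \cdot 2 \left(3 + 2 \cdot 2\right)\right)^{4} = \left(2 \cdot 2 \left(3 + 4\right)\right)^{4} = \left(2 \cdot 2 \cdot 7\right)^{4} = 28^{4} = 614656$)
$J{\left(47 \right)} 6 \cdot 6 Y = 47^{2} \cdot 6 \cdot 6 \cdot 614656 = 2209 \cdot 36 \cdot 614656 = 2209 \cdot 22127616 = 48879903744$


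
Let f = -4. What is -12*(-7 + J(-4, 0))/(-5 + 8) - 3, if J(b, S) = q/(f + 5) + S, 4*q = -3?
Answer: 28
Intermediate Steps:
q = -¾ (q = (¼)*(-3) = -¾ ≈ -0.75000)
J(b, S) = -¾ + S (J(b, S) = -¾/(-4 + 5) + S = -¾/1 + S = 1*(-¾) + S = -¾ + S)
-12*(-7 + J(-4, 0))/(-5 + 8) - 3 = -12*(-7 + (-¾ + 0))/(-5 + 8) - 3 = -12*(-7 - ¾)/3 - 3 = -(-93)/3 - 3 = -12*(-31/12) - 3 = 31 - 3 = 28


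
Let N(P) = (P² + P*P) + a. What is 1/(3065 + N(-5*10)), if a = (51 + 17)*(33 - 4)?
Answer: 1/10037 ≈ 9.9631e-5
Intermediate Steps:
a = 1972 (a = 68*29 = 1972)
N(P) = 1972 + 2*P² (N(P) = (P² + P*P) + 1972 = (P² + P²) + 1972 = 2*P² + 1972 = 1972 + 2*P²)
1/(3065 + N(-5*10)) = 1/(3065 + (1972 + 2*(-5*10)²)) = 1/(3065 + (1972 + 2*(-50)²)) = 1/(3065 + (1972 + 2*2500)) = 1/(3065 + (1972 + 5000)) = 1/(3065 + 6972) = 1/10037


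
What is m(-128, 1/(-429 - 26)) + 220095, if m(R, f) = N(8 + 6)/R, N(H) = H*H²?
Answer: 3521177/16 ≈ 2.2007e+5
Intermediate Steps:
N(H) = H³
m(R, f) = 2744/R (m(R, f) = (8 + 6)³/R = 14³/R = 2744/R)
m(-128, 1/(-429 - 26)) + 220095 = 2744/(-128) + 220095 = 2744*(-1/128) + 220095 = -343/16 + 220095 = 3521177/16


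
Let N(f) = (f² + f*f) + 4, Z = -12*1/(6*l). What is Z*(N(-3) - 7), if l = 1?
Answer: -30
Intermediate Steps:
Z = -2 (Z = -12/(1*6) = -12/6 = -12*⅙ = -2)
N(f) = 4 + 2*f² (N(f) = (f² + f²) + 4 = 2*f² + 4 = 4 + 2*f²)
Z*(N(-3) - 7) = -2*((4 + 2*(-3)²) - 7) = -2*((4 + 2*9) - 7) = -2*((4 + 18) - 7) = -2*(22 - 7) = -2*15 = -30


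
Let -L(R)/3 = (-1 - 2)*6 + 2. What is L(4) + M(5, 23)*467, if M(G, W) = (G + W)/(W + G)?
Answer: 515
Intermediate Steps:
M(G, W) = 1 (M(G, W) = (G + W)/(G + W) = 1)
L(R) = 48 (L(R) = -3*((-1 - 2)*6 + 2) = -3*(-3*6 + 2) = -3*(-18 + 2) = -3*(-16) = 48)
L(4) + M(5, 23)*467 = 48 + 1*467 = 48 + 467 = 515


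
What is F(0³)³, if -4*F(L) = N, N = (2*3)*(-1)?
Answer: 27/8 ≈ 3.3750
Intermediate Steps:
N = -6 (N = 6*(-1) = -6)
F(L) = 3/2 (F(L) = -¼*(-6) = 3/2)
F(0³)³ = (3/2)³ = 27/8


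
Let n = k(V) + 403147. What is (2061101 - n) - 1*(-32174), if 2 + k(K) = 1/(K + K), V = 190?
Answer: 642249399/380 ≈ 1.6901e+6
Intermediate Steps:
k(K) = -2 + 1/(2*K) (k(K) = -2 + 1/(K + K) = -2 + 1/(2*K))
n = 153195101/380 (n = (-2 + (½)/190) + 403147 = (-2 + (½)*(1/190)) + 403147 = (-2 + 1/380) + 403147 = -759/380 + 403147 = 153195101/380 ≈ 4.0315e+5)
(2061101 - n) - 1*(-32174) = (2061101 - 1*153195101/380) - 1*(-32174) = (2061101 - 153195101/380) + 32174 = 630023279/380 + 32174 = 642249399/380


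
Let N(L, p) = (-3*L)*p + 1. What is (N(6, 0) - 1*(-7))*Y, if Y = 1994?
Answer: 15952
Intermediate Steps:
N(L, p) = 1 - 3*L*p (N(L, p) = -3*L*p + 1 = 1 - 3*L*p)
(N(6, 0) - 1*(-7))*Y = ((1 - 3*6*0) - 1*(-7))*1994 = ((1 + 0) + 7)*1994 = (1 + 7)*1994 = 8*1994 = 15952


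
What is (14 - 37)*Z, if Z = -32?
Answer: 736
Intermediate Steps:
(14 - 37)*Z = (14 - 37)*(-32) = -23*(-32) = 736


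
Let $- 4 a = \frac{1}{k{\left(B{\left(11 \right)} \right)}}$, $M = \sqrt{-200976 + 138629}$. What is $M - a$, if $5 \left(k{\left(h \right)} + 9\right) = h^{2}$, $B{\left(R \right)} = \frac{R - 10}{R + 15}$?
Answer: $- \frac{845}{30419} + i \sqrt{62347} \approx -0.027779 + 249.69 i$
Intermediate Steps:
$B{\left(R \right)} = \frac{-10 + R}{15 + R}$
$k{\left(h \right)} = -9 + \frac{h^{2}}{5}$
$M = i \sqrt{62347}$ ($M = \sqrt{-62347} = i \sqrt{62347} \approx 249.69 i$)
$a = \frac{845}{30419}$ ($a = - \frac{1}{4 \left(-9 + \frac{\left(\frac{-10 + 11}{15 + 11}\right)^{2}}{5}\right)} = - \frac{1}{4 \left(-9 + \frac{\left(\frac{1}{26} \cdot 1\right)^{2}}{5}\right)} = - \frac{1}{4 \left(-9 + \frac{1}{5 \cdot 676}\right)} = - \frac{1}{4 \left(-9 + \frac{1}{5} \cdot \frac{1}{676}\right)} = - \frac{1}{4 \left(-9 + \frac{1}{3380}\right)} = - \frac{1}{4 \left(- \frac{30419}{3380}\right)} = \left(- \frac{1}{4}\right) \left(- \frac{3380}{30419}\right) = \frac{845}{30419} \approx 0.027779$)
$M - a = i \sqrt{62347} - \frac{845}{30419} = - \frac{845}{30419} + i \sqrt{62347}$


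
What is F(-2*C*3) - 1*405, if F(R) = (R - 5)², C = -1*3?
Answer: -236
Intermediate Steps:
C = -3
F(R) = (-5 + R)²
F(-2*C*3) - 1*405 = (-5 - 2*(-3)*3)² - 1*405 = (-5 + 6*3)² - 405 = (-5 + 18)² - 405 = 13² - 405 = 169 - 405 = -236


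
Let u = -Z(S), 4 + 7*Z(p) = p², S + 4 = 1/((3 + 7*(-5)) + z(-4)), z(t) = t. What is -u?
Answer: 2263/1296 ≈ 1.7461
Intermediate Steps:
S = -145/36 (S = -4 + 1/((3 + 7*(-5)) - 4) = -4 + 1/((3 - 35) - 4) = -4 + 1/(-32 - 4) = -4 + 1/(-36) = -4 - 1/36 = -145/36 ≈ -4.0278)
Z(p) = -4/7 + p²/7
u = -2263/1296 (u = -(-4/7 + (-145/36)²/7) = -(-4/7 + (⅐)*(21025/1296)) = -(-4/7 + 21025/9072) = -1*2263/1296 = -2263/1296 ≈ -1.7461)
-u = -1*(-2263/1296) = 2263/1296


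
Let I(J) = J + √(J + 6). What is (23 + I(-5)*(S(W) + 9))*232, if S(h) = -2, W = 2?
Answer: -1160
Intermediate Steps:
I(J) = J + √(6 + J)
(23 + I(-5)*(S(W) + 9))*232 = (23 + (-5 + √(6 - 5))*(-2 + 9))*232 = (23 + (-5 + √1)*7)*232 = (23 + (-5 + 1)*7)*232 = (23 - 4*7)*232 = (23 - 28)*232 = -5*232 = -1160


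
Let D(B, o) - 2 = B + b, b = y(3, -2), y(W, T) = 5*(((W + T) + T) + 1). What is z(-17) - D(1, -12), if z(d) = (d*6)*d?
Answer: 1731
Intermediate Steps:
y(W, T) = 5 + 5*W + 10*T (y(W, T) = 5*(((T + W) + T) + 1) = 5*((W + 2*T) + 1) = 5*(1 + W + 2*T) = 5 + 5*W + 10*T)
b = 0 (b = 5 + 5*3 + 10*(-2) = 5 + 15 - 20 = 0)
z(d) = 6*d² (z(d) = (6*d)*d = 6*d²)
D(B, o) = 2 + B (D(B, o) = 2 + (B + 0) = 2 + B)
z(-17) - D(1, -12) = 6*(-17)² - (2 + 1) = 6*289 - 1*3 = 1734 - 3 = 1731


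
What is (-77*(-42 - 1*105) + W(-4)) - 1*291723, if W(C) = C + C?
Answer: -280412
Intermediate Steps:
W(C) = 2*C
(-77*(-42 - 1*105) + W(-4)) - 1*291723 = (-77*(-42 - 1*105) + 2*(-4)) - 1*291723 = (-77*(-42 - 105) - 8) - 291723 = (-77*(-147) - 8) - 291723 = (11319 - 8) - 291723 = 11311 - 291723 = -280412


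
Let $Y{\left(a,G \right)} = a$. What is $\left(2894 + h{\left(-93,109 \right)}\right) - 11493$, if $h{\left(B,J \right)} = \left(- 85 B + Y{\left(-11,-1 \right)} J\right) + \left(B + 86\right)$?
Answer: $-1900$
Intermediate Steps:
$h{\left(B,J \right)} = 86 - 84 B - 11 J$ ($h{\left(B,J \right)} = \left(- 85 B - 11 J\right) + \left(B + 86\right) = \left(- 85 B - 11 J\right) + \left(86 + B\right) = 86 - 84 B - 11 J$)
$\left(2894 + h{\left(-93,109 \right)}\right) - 11493 = \left(2894 - -6699\right) - 11493 = \left(2894 + \left(86 + 7812 - 1199\right)\right) - 11493 = \left(2894 + 6699\right) - 11493 = 9593 - 11493 = -1900$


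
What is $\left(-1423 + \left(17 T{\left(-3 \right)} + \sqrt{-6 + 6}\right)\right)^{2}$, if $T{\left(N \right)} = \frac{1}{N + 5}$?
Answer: $\frac{8003241}{4} \approx 2.0008 \cdot 10^{6}$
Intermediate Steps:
$T{\left(N \right)} = \frac{1}{5 + N}$
$\left(-1423 + \left(17 T{\left(-3 \right)} + \sqrt{-6 + 6}\right)\right)^{2} = \left(-1423 + \left(\frac{17}{5 - 3} + \sqrt{-6 + 6}\right)\right)^{2} = \left(-1423 + \left(\frac{17}{2} + \sqrt{0}\right)\right)^{2} = \left(-1423 + \left(17 \cdot \frac{1}{2} + 0\right)\right)^{2} = \left(-1423 + \left(\frac{17}{2} + 0\right)\right)^{2} = \left(-1423 + \frac{17}{2}\right)^{2} = \left(- \frac{2829}{2}\right)^{2} = \frac{8003241}{4}$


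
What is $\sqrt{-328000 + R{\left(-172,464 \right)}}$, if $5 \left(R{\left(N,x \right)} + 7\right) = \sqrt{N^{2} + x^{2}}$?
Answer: $\frac{\sqrt{-8200175 + 20 \sqrt{15305}}}{5} \approx 572.63 i$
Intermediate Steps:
$R{\left(N,x \right)} = -7 + \frac{\sqrt{N^{2} + x^{2}}}{5}$
$\sqrt{-328000 + R{\left(-172,464 \right)}} = \sqrt{-328000 - \left(7 - \frac{\sqrt{\left(-172\right)^{2} + 464^{2}}}{5}\right)} = \sqrt{-328000 - \left(7 - \frac{\sqrt{29584 + 215296}}{5}\right)} = \sqrt{-328000 - \left(7 - \frac{\sqrt{244880}}{5}\right)} = \sqrt{-328000 - \left(7 - \frac{4 \sqrt{15305}}{5}\right)} = \sqrt{-328007 + \frac{4 \sqrt{15305}}{5}}$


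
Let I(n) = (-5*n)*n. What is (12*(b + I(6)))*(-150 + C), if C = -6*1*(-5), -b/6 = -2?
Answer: 241920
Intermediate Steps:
b = 12 (b = -6*(-2) = 12)
I(n) = -5*n²
C = 30 (C = -6*(-5) = 30)
(12*(b + I(6)))*(-150 + C) = (12*(12 - 5*6²))*(-150 + 30) = (12*(12 - 5*36))*(-120) = (12*(12 - 180))*(-120) = (12*(-168))*(-120) = -2016*(-120) = 241920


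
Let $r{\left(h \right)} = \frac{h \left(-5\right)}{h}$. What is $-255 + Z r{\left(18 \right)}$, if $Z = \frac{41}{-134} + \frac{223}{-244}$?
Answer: $- \frac{4069025}{16348} \approx -248.9$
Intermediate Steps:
$r{\left(h \right)} = -5$ ($r{\left(h \right)} = \frac{\left(-5\right) h}{h} = -5$)
$Z = - \frac{19943}{16348}$ ($Z = 41 \left(- \frac{1}{134}\right) + 223 \left(- \frac{1}{244}\right) = - \frac{41}{134} - \frac{223}{244} = - \frac{19943}{16348} \approx -1.2199$)
$-255 + Z r{\left(18 \right)} = -255 - - \frac{99715}{16348} = -255 + \frac{99715}{16348} = - \frac{4069025}{16348}$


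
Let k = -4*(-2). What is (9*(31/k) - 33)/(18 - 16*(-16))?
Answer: 15/2192 ≈ 0.0068431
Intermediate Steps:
k = 8
(9*(31/k) - 33)/(18 - 16*(-16)) = (9*(31/8) - 33)/(18 - 16*(-16)) = (9*(31*(⅛)) - 33)/(18 + 256) = (9*(31/8) - 33)/274 = (279/8 - 33)*(1/274) = (15/8)*(1/274) = 15/2192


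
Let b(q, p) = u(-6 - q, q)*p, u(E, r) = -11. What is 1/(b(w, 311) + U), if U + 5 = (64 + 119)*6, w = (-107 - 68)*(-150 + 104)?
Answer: -1/2328 ≈ -0.00042955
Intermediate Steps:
w = 8050 (w = -175*(-46) = 8050)
U = 1093 (U = -5 + (64 + 119)*6 = -5 + 183*6 = -5 + 1098 = 1093)
b(q, p) = -11*p
1/(b(w, 311) + U) = 1/(-11*311 + 1093) = 1/(-3421 + 1093) = 1/(-2328) = -1/2328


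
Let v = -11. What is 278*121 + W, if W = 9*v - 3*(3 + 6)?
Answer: 33512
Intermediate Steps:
W = -126 (W = 9*(-11) - 3*(3 + 6) = -99 - 3*9 = -99 - 27 = -126)
278*121 + W = 278*121 - 126 = 33638 - 126 = 33512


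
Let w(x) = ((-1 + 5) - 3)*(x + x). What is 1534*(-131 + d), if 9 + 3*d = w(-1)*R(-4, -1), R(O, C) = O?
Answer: -604396/3 ≈ -2.0147e+5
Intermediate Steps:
w(x) = 2*x (w(x) = (4 - 3)*(2*x) = 1*(2*x) = 2*x)
d = -1/3 (d = -3 + ((2*(-1))*(-4))/3 = -3 + (-2*(-4))/3 = -3 + (1/3)*8 = -3 + 8/3 = -1/3 ≈ -0.33333)
1534*(-131 + d) = 1534*(-131 - 1/3) = 1534*(-394/3) = -604396/3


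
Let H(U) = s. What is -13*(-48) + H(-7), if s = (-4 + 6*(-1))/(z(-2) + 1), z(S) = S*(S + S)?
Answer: 5606/9 ≈ 622.89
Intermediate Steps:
z(S) = 2*S² (z(S) = S*(2*S) = 2*S²)
s = -10/9 (s = (-4 + 6*(-1))/(2*(-2)² + 1) = (-4 - 6)/(2*4 + 1) = -10/(8 + 1) = -10/9 ≈ -1.1111)
H(U) = -10/9
-13*(-48) + H(-7) = -13*(-48) - 10/9 = 624 - 10/9 = 5606/9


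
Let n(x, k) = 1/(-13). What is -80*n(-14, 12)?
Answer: 80/13 ≈ 6.1538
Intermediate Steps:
n(x, k) = -1/13
-80*n(-14, 12) = -80*(-1/13) = 80/13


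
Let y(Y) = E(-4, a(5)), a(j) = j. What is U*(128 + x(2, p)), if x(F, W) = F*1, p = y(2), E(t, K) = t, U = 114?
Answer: 14820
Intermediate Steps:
y(Y) = -4
p = -4
x(F, W) = F
U*(128 + x(2, p)) = 114*(128 + 2) = 114*130 = 14820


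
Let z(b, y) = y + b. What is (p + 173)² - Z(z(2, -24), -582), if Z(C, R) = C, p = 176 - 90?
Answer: 67103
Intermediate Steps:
p = 86
z(b, y) = b + y
(p + 173)² - Z(z(2, -24), -582) = (86 + 173)² - (2 - 24) = 259² - 1*(-22) = 67081 + 22 = 67103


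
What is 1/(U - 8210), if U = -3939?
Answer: -1/12149 ≈ -8.2311e-5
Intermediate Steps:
1/(U - 8210) = 1/(-3939 - 8210) = 1/(-12149) = -1/12149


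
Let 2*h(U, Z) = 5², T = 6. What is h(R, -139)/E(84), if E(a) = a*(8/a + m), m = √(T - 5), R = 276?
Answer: 25/184 ≈ 0.13587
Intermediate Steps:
m = 1 (m = √(6 - 5) = √1 = 1)
E(a) = a*(1 + 8/a) (E(a) = a*(8/a + 1) = a*(1 + 8/a))
h(U, Z) = 25/2 (h(U, Z) = (½)*5² = (½)*25 = 25/2)
h(R, -139)/E(84) = 25/(2*(8 + 84)) = (25/2)/92 = (25/2)*(1/92) = 25/184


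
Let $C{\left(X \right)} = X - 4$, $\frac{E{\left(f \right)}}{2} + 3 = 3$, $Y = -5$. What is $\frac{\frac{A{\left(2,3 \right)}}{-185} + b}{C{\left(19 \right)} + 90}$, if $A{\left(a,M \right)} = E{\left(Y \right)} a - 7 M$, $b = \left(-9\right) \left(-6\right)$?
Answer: $\frac{3337}{6475} \approx 0.51537$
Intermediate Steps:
$E{\left(f \right)} = 0$ ($E{\left(f \right)} = -6 + 2 \cdot 3 = -6 + 6 = 0$)
$b = 54$
$C{\left(X \right)} = -4 + X$
$A{\left(a,M \right)} = - 7 M$ ($A{\left(a,M \right)} = 0 a - 7 M = 0 - 7 M = - 7 M$)
$\frac{\frac{A{\left(2,3 \right)}}{-185} + b}{C{\left(19 \right)} + 90} = \frac{\frac{\left(-7\right) 3}{-185} + 54}{\left(-4 + 19\right) + 90} = \frac{\left(-21\right) \left(- \frac{1}{185}\right) + 54}{15 + 90} = \frac{\frac{21}{185} + 54}{105} = \frac{10011}{185} \cdot \frac{1}{105} = \frac{3337}{6475}$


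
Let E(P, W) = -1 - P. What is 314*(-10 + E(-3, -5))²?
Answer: 20096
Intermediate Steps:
314*(-10 + E(-3, -5))² = 314*(-10 + (-1 - 1*(-3)))² = 314*(-10 + (-1 + 3))² = 314*(-10 + 2)² = 314*(-8)² = 314*64 = 20096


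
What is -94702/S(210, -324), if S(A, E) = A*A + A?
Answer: -47351/22155 ≈ -2.1373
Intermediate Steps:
S(A, E) = A + A**2 (S(A, E) = A**2 + A = A + A**2)
-94702/S(210, -324) = -94702*1/(210*(1 + 210)) = -94702/(210*211) = -94702/44310 = -94702*1/44310 = -47351/22155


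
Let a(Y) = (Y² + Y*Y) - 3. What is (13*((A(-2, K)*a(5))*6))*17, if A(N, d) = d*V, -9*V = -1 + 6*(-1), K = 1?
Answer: 145418/3 ≈ 48473.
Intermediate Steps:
V = 7/9 (V = -(-1 + 6*(-1))/9 = -(-1 - 6)/9 = -⅑*(-7) = 7/9 ≈ 0.77778)
A(N, d) = 7*d/9 (A(N, d) = d*(7/9) = 7*d/9)
a(Y) = -3 + 2*Y² (a(Y) = (Y² + Y²) - 3 = 2*Y² - 3 = -3 + 2*Y²)
(13*((A(-2, K)*a(5))*6))*17 = (13*((((7/9)*1)*(-3 + 2*5²))*6))*17 = (13*((7*(-3 + 2*25)/9)*6))*17 = (13*((7*(-3 + 50)/9)*6))*17 = (13*(((7/9)*47)*6))*17 = (13*((329/9)*6))*17 = (13*(658/3))*17 = (8554/3)*17 = 145418/3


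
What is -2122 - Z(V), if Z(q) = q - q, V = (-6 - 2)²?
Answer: -2122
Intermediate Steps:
V = 64 (V = (-8)² = 64)
Z(q) = 0
-2122 - Z(V) = -2122 - 1*0 = -2122 + 0 = -2122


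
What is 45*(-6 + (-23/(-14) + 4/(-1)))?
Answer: -5265/14 ≈ -376.07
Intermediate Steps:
45*(-6 + (-23/(-14) + 4/(-1))) = 45*(-6 + (-23*(-1/14) + 4*(-1))) = 45*(-6 + (23/14 - 4)) = 45*(-6 - 33/14) = 45*(-117/14) = -5265/14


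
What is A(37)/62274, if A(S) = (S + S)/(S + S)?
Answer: 1/62274 ≈ 1.6058e-5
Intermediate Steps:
A(S) = 1 (A(S) = (2*S)/((2*S)) = (2*S)*(1/(2*S)) = 1)
A(37)/62274 = 1/62274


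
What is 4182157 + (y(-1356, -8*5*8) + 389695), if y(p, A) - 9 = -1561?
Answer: 4570300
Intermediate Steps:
y(p, A) = -1552 (y(p, A) = 9 - 1561 = -1552)
4182157 + (y(-1356, -8*5*8) + 389695) = 4182157 + (-1552 + 389695) = 4182157 + 388143 = 4570300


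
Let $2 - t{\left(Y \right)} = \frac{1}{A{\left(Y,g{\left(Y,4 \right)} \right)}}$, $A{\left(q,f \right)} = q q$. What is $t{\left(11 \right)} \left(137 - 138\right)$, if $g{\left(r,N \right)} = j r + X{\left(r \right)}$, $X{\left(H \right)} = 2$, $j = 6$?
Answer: $- \frac{241}{121} \approx -1.9917$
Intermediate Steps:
$g{\left(r,N \right)} = 2 + 6 r$ ($g{\left(r,N \right)} = 6 r + 2 = 2 + 6 r$)
$A{\left(q,f \right)} = q^{2}$
$t{\left(Y \right)} = 2 - \frac{1}{Y^{2}}$
$t{\left(11 \right)} \left(137 - 138\right) = \left(2 - \frac{1}{121}\right) \left(137 - 138\right) = \left(2 - \frac{1}{121}\right) \left(-1\right) = \frac{241}{121} \left(-1\right) = - \frac{241}{121}$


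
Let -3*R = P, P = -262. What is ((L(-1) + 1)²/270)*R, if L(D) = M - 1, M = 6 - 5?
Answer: 131/405 ≈ 0.32346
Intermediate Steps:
R = 262/3 (R = -⅓*(-262) = 262/3 ≈ 87.333)
M = 1
L(D) = 0 (L(D) = 1 - 1 = 0)
((L(-1) + 1)²/270)*R = ((0 + 1)²/270)*(262/3) = (1²*(1/270))*(262/3) = (1*(1/270))*(262/3) = (1/270)*(262/3) = 131/405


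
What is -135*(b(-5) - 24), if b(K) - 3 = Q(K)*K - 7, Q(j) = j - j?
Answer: 3780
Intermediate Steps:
Q(j) = 0
b(K) = -4 (b(K) = 3 + (0*K - 7) = 3 + (0 - 7) = 3 - 7 = -4)
-135*(b(-5) - 24) = -135*(-4 - 24) = -135*(-28) = 3780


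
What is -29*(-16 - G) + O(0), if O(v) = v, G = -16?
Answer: 0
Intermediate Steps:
-29*(-16 - G) + O(0) = -29*(-16 - 1*(-16)) + 0 = -29*(-16 + 16) + 0 = -29*0 + 0 = 0 + 0 = 0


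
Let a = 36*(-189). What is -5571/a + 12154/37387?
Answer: 4618711/4037796 ≈ 1.1439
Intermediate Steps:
a = -6804
-5571/a + 12154/37387 = -5571/(-6804) + 12154/37387 = -5571*(-1/6804) + 12154*(1/37387) = 619/756 + 12154/37387 = 4618711/4037796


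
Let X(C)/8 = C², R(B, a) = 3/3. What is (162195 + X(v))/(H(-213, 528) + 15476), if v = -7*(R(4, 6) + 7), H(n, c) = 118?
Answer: 187283/15594 ≈ 12.010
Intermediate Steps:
R(B, a) = 1 (R(B, a) = 3*(⅓) = 1)
v = -56 (v = -7*(1 + 7) = -7*8 = -56)
X(C) = 8*C²
(162195 + X(v))/(H(-213, 528) + 15476) = (162195 + 8*(-56)²)/(118 + 15476) = (162195 + 8*3136)/15594 = (162195 + 25088)*(1/15594) = 187283*(1/15594) = 187283/15594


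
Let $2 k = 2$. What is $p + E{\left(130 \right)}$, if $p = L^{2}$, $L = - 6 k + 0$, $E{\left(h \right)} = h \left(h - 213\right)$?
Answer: $-10754$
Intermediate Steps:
$k = 1$ ($k = \frac{1}{2} \cdot 2 = 1$)
$E{\left(h \right)} = h \left(-213 + h\right)$
$L = -6$ ($L = \left(-6\right) 1 + 0 = -6 + 0 = -6$)
$p = 36$ ($p = \left(-6\right)^{2} = 36$)
$p + E{\left(130 \right)} = 36 + 130 \left(-213 + 130\right) = 36 + 130 \left(-83\right) = 36 - 10790 = -10754$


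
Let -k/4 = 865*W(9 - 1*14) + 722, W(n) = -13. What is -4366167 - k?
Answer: -4408259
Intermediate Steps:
k = 42092 (k = -4*(865*(-13) + 722) = -4*(-11245 + 722) = -4*(-10523) = 42092)
-4366167 - k = -4366167 - 1*42092 = -4366167 - 42092 = -4408259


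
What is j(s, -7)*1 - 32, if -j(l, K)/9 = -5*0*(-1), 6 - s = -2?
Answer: -32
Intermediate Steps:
s = 8 (s = 6 - 1*(-2) = 6 + 2 = 8)
j(l, K) = 0 (j(l, K) = -9*(-5*0)*(-1) = -0*(-1) = -9*0 = 0)
j(s, -7)*1 - 32 = 0*1 - 32 = 0 - 32 = -32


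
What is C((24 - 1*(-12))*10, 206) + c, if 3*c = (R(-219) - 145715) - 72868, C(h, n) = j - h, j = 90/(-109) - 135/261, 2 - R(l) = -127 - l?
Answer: -231550656/3161 ≈ -73252.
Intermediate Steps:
R(l) = 129 + l (R(l) = 2 - (-127 - l) = 2 + (127 + l) = 129 + l)
j = -4245/3161 (j = 90*(-1/109) - 135*1/261 = -90/109 - 15/29 = -4245/3161 ≈ -1.3429)
C(h, n) = -4245/3161 - h
c = -72891 (c = (((129 - 219) - 145715) - 72868)/3 = ((-90 - 145715) - 72868)/3 = (-145805 - 72868)/3 = (⅓)*(-218673) = -72891)
C((24 - 1*(-12))*10, 206) + c = (-4245/3161 - (24 - 1*(-12))*10) - 72891 = (-4245/3161 - (24 + 12)*10) - 72891 = (-4245/3161 - 36*10) - 72891 = (-4245/3161 - 1*360) - 72891 = (-4245/3161 - 360) - 72891 = -1142205/3161 - 72891 = -231550656/3161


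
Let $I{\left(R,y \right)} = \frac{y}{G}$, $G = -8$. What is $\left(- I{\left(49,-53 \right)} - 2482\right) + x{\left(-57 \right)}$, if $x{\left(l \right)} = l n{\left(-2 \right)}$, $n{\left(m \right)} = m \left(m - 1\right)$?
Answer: $- \frac{22645}{8} \approx -2830.6$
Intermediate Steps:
$I{\left(R,y \right)} = - \frac{y}{8}$ ($I{\left(R,y \right)} = \frac{y}{-8} = y \left(- \frac{1}{8}\right) = - \frac{y}{8}$)
$n{\left(m \right)} = m \left(-1 + m\right)$
$x{\left(l \right)} = 6 l$ ($x{\left(l \right)} = l \left(- 2 \left(-1 - 2\right)\right) = l \left(\left(-2\right) \left(-3\right)\right) = l 6 = 6 l$)
$\left(- I{\left(49,-53 \right)} - 2482\right) + x{\left(-57 \right)} = \left(- \frac{\left(-1\right) \left(-53\right)}{8} - 2482\right) + 6 \left(-57\right) = \left(\left(-1\right) \frac{53}{8} - 2482\right) - 342 = \left(- \frac{53}{8} - 2482\right) - 342 = - \frac{19909}{8} - 342 = - \frac{22645}{8}$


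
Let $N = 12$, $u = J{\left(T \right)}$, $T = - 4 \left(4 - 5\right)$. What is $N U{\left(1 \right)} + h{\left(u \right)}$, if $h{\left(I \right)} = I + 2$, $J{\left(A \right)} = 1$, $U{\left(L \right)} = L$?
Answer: $15$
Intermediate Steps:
$T = 4$ ($T = \left(-4\right) \left(-1\right) = 4$)
$u = 1$
$h{\left(I \right)} = 2 + I$
$N U{\left(1 \right)} + h{\left(u \right)} = 12 \cdot 1 + \left(2 + 1\right) = 12 + 3 = 15$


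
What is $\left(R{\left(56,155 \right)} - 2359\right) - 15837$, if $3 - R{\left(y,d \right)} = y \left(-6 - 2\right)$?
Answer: $-17745$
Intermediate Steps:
$R{\left(y,d \right)} = 3 + 8 y$ ($R{\left(y,d \right)} = 3 - y \left(-6 - 2\right) = 3 - y \left(-8\right) = 3 - - 8 y = 3 + 8 y$)
$\left(R{\left(56,155 \right)} - 2359\right) - 15837 = \left(\left(3 + 8 \cdot 56\right) - 2359\right) - 15837 = \left(\left(3 + 448\right) - 2359\right) - 15837 = \left(451 - 2359\right) - 15837 = -1908 - 15837 = -17745$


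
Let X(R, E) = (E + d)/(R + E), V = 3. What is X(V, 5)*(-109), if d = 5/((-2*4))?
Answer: -3815/64 ≈ -59.609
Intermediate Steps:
d = -5/8 (d = 5/(-8) = 5*(-⅛) = -5/8 ≈ -0.62500)
X(R, E) = (-5/8 + E)/(E + R) (X(R, E) = (E - 5/8)/(R + E) = (-5/8 + E)/(E + R))
X(V, 5)*(-109) = ((-5/8 + 5)/(5 + 3))*(-109) = ((35/8)/8)*(-109) = ((⅛)*(35/8))*(-109) = (35/64)*(-109) = -3815/64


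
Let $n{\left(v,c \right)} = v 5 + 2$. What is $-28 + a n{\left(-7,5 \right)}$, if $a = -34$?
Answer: $1094$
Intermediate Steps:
$n{\left(v,c \right)} = 2 + 5 v$ ($n{\left(v,c \right)} = 5 v + 2 = 2 + 5 v$)
$-28 + a n{\left(-7,5 \right)} = -28 - 34 \left(2 + 5 \left(-7\right)\right) = -28 - 34 \left(2 - 35\right) = -28 - -1122 = -28 + 1122 = 1094$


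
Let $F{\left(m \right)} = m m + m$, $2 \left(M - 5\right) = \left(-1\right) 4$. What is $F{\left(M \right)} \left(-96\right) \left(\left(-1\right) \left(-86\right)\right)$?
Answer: $-99072$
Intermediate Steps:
$M = 3$ ($M = 5 + \frac{\left(-1\right) 4}{2} = 5 + \frac{1}{2} \left(-4\right) = 5 - 2 = 3$)
$F{\left(m \right)} = m + m^{2}$ ($F{\left(m \right)} = m^{2} + m = m + m^{2}$)
$F{\left(M \right)} \left(-96\right) \left(\left(-1\right) \left(-86\right)\right) = 3 \left(1 + 3\right) \left(-96\right) \left(\left(-1\right) \left(-86\right)\right) = 3 \cdot 4 \left(-96\right) 86 = 12 \left(-96\right) 86 = \left(-1152\right) 86 = -99072$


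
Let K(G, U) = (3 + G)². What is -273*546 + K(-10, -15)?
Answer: -149009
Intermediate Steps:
-273*546 + K(-10, -15) = -273*546 + (3 - 10)² = -149058 + (-7)² = -149058 + 49 = -149009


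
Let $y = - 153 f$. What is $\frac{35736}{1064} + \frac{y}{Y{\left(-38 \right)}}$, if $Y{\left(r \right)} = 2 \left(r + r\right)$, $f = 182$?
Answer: $\frac{115329}{532} \approx 216.78$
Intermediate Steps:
$Y{\left(r \right)} = 4 r$ ($Y{\left(r \right)} = 2 \cdot 2 r = 4 r$)
$y = -27846$ ($y = \left(-153\right) 182 = -27846$)
$\frac{35736}{1064} + \frac{y}{Y{\left(-38 \right)}} = \frac{35736}{1064} - \frac{27846}{4 \left(-38\right)} = 35736 \cdot \frac{1}{1064} - \frac{27846}{-152} = \frac{4467}{133} - - \frac{13923}{76} = \frac{4467}{133} + \frac{13923}{76} = \frac{115329}{532}$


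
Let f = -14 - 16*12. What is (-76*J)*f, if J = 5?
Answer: 78280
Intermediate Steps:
f = -206 (f = -14 - 192 = -206)
(-76*J)*f = -76*5*(-206) = -380*(-206) = 78280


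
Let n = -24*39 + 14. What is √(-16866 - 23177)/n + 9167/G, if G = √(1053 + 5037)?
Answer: 9167*√6090/6090 - I*√40043/922 ≈ 117.47 - 0.21704*I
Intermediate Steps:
G = √6090 ≈ 78.038
n = -922 (n = -936 + 14 = -922)
√(-16866 - 23177)/n + 9167/G = √(-16866 - 23177)/(-922) + 9167/(√6090) = √(-40043)*(-1/922) + 9167*(√6090/6090) = (I*√40043)*(-1/922) + 9167*√6090/6090 = -I*√40043/922 + 9167*√6090/6090 = 9167*√6090/6090 - I*√40043/922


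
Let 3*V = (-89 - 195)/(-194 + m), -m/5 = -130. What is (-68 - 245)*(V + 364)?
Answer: -38942521/342 ≈ -1.1387e+5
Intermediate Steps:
m = 650 (m = -5*(-130) = 650)
V = -71/342 (V = ((-89 - 195)/(-194 + 650))/3 = (-284/456)/3 = (-284*1/456)/3 = (1/3)*(-71/114) = -71/342 ≈ -0.20760)
(-68 - 245)*(V + 364) = (-68 - 245)*(-71/342 + 364) = -313*124417/342 = -38942521/342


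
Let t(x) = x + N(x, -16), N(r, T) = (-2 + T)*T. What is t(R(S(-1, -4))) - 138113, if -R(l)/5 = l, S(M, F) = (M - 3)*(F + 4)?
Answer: -137825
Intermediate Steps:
N(r, T) = T*(-2 + T)
S(M, F) = (-3 + M)*(4 + F)
R(l) = -5*l
t(x) = 288 + x (t(x) = x - 16*(-2 - 16) = x - 16*(-18) = x + 288 = 288 + x)
t(R(S(-1, -4))) - 138113 = (288 - 5*(-12 - 3*(-4) + 4*(-1) - 4*(-1))) - 138113 = (288 - 5*(-12 + 12 - 4 + 4)) - 138113 = (288 - 5*0) - 138113 = (288 + 0) - 138113 = 288 - 138113 = -137825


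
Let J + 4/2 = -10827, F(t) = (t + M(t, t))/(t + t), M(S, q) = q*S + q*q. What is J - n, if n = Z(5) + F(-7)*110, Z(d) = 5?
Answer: -10119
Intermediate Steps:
M(S, q) = q² + S*q (M(S, q) = S*q + q² = q² + S*q)
F(t) = (t + 2*t²)/(2*t) (F(t) = (t + t*(t + t))/(t + t) = (t + t*(2*t))/((2*t)) = (t + 2*t²)*(1/(2*t)) = (t + 2*t²)/(2*t))
J = -10829 (J = -2 - 10827 = -10829)
n = -710 (n = 5 + (½ - 7)*110 = 5 - 13/2*110 = 5 - 715 = -710)
J - n = -10829 - 1*(-710) = -10829 + 710 = -10119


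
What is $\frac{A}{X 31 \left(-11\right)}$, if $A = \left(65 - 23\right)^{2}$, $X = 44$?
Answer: $- \frac{441}{3751} \approx -0.11757$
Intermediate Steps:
$A = 1764$ ($A = 42^{2} = 1764$)
$\frac{A}{X 31 \left(-11\right)} = \frac{1764}{44 \cdot 31 \left(-11\right)} = \frac{1764}{1364 \left(-11\right)} = \frac{1764}{-15004} = 1764 \left(- \frac{1}{15004}\right) = - \frac{441}{3751}$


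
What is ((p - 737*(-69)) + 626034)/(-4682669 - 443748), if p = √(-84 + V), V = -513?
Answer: -676887/5126417 - I*√597/5126417 ≈ -0.13204 - 4.7662e-6*I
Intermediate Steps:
p = I*√597 (p = √(-84 - 513) = √(-597) = I*√597 ≈ 24.434*I)
((p - 737*(-69)) + 626034)/(-4682669 - 443748) = ((I*√597 - 737*(-69)) + 626034)/(-4682669 - 443748) = ((I*√597 + 50853) + 626034)/(-5126417) = ((50853 + I*√597) + 626034)*(-1/5126417) = (676887 + I*√597)*(-1/5126417) = -676887/5126417 - I*√597/5126417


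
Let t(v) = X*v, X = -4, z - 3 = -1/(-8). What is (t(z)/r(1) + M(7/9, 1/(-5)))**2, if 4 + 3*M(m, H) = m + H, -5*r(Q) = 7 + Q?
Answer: 207676921/4665600 ≈ 44.512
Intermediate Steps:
z = 25/8 (z = 3 - 1/(-8) = 3 - 1*(-1/8) = 3 + 1/8 = 25/8 ≈ 3.1250)
t(v) = -4*v
r(Q) = -7/5 - Q/5 (r(Q) = -(7 + Q)/5 = -7/5 - Q/5)
M(m, H) = -4/3 + H/3 + m/3 (M(m, H) = -4/3 + (m + H)/3 = -4/3 + (H + m)/3 = -4/3 + (H/3 + m/3) = -4/3 + H/3 + m/3)
(t(z)/r(1) + M(7/9, 1/(-5)))**2 = ((-4*25/8)/(-7/5 - 1/5*1) + (-4/3 + (1/3)/(-5) + (7/9)/3))**2 = (-25/(2*(-7/5 - 1/5)) + (-4/3 + (1/3)*(-1/5) + (7*(1/9))/3))**2 = (-25/(2*(-8/5)) + (-4/3 - 1/15 + (1/3)*(7/9)))**2 = (-25/2*(-5/8) + (-4/3 - 1/15 + 7/27))**2 = (125/16 - 154/135)**2 = (14411/2160)**2 = 207676921/4665600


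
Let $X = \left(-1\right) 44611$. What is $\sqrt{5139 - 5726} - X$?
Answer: $44611 + i \sqrt{587} \approx 44611.0 + 24.228 i$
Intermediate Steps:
$X = -44611$
$\sqrt{5139 - 5726} - X = \sqrt{5139 - 5726} - -44611 = \sqrt{-587} + 44611 = i \sqrt{587} + 44611 = 44611 + i \sqrt{587}$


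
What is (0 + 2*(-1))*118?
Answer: -236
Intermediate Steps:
(0 + 2*(-1))*118 = (0 - 2)*118 = -2*118 = -236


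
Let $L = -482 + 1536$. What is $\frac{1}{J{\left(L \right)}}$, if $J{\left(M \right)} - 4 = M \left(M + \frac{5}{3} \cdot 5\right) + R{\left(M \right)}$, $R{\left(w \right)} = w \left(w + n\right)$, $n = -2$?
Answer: $\frac{3}{6685534} \approx 4.4873 \cdot 10^{-7}$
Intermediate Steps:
$L = 1054$
$R{\left(w \right)} = w \left(-2 + w\right)$ ($R{\left(w \right)} = w \left(w - 2\right) = w \left(-2 + w\right)$)
$J{\left(M \right)} = 4 + M \left(-2 + M\right) + M \left(\frac{25}{3} + M\right)$ ($J{\left(M \right)} = 4 + \left(M \left(M + \frac{5}{3} \cdot 5\right) + M \left(-2 + M\right)\right) = 4 + \left(M \left(M + \frac{25}{3}\right) + M \left(-2 + M\right)\right) = 4 + \left(M \left(\frac{25}{3} + M\right) + M \left(-2 + M\right)\right) = 4 + \left(M \left(-2 + M\right) + M \left(\frac{25}{3} + M\right)\right) = 4 + M \left(-2 + M\right) + M \left(\frac{25}{3} + M\right)$)
$\frac{1}{J{\left(L \right)}} = \frac{1}{4 + 2 \cdot 1054^{2} + \frac{19}{3} \cdot 1054} = \frac{1}{4 + 2 \cdot 1110916 + \frac{20026}{3}} = \frac{1}{4 + 2221832 + \frac{20026}{3}} = \frac{1}{\frac{6685534}{3}} = \frac{3}{6685534}$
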